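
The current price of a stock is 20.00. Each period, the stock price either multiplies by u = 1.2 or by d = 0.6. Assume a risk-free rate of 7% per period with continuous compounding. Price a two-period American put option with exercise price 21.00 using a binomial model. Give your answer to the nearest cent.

2.74

Risk-neutral probability p = (e^0.07 − 0.6)/(1.2 − 0.6) = 0.4725/0.6000 = 0.7875
Terminal stock prices: S_uu = 28.8, S_ud = 14.4, S_dd = 7.2
Terminal payoffs (K − S): max(-7.8, 0) = 0, max(6.6, 0) = 6.6, max(13.8, 0) = 13.8
Node u (S = 24): continuation = e^(−0.07)·[0.7875·0.0000 + 0.2125·6.6000] = 1.3076; exercise value = 0.0000 ≤ continuation, so V_u = 1.3076
Node d (S = 12): continuation = e^(−0.07)·[0.7875·6.6000 + 0.2125·13.8000] = 7.5803; exercise value = 9.0000 > continuation, so V_d = 9.0000 (exercise)
Node 0 (S = 20): continuation = e^(−0.07)·[0.7875·1.3076 + 0.2125·9.0000] = 2.7432; exercise value = 1.0000 ≤ continuation, so V_0 = 2.7432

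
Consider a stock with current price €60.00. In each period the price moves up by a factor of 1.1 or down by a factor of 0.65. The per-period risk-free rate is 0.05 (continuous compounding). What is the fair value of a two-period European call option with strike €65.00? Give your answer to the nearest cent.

€5.47

Risk-neutral probability p = (e^0.05 − 0.65)/(1.1 − 0.65) = 0.4013/0.4500 = 0.8917
Terminal stock prices: S_uu = 72.6, S_ud = 42.9, S_dd = 25.35
Terminal payoffs (S − K): max(7.6, 0) = 7.6, max(-22.1, 0) = 0, max(-39.65, 0) = 0
Node u (S = 66): V_u = e^(−0.05)·[0.8917·7.6000 + 0.1083·0.0000] = 6.4465
Node d (S = 39): V_d = e^(−0.05)·[0.8917·0.0000 + 0.1083·0.0000] = 0.0000
Node 0 (S = 60): V_0 = e^(−0.05)·[0.8917·6.4465 + 0.1083·0.0000] = 5.4681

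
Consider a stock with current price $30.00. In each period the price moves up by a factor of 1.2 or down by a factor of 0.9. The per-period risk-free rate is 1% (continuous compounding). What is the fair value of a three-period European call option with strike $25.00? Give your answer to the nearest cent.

Risk-neutral probability p = (e^0.01 − 0.9)/(1.2 − 0.9) = 0.1101/0.3000 = 0.3668
Terminal stock prices: S_uuu = 51.84, S_uud = 38.88, S_udd = 29.16, S_ddd = 21.87
Terminal payoffs (S − K): max(26.84, 0) = 26.84, max(13.88, 0) = 13.88, max(4.16, 0) = 4.16, max(-3.13, 0) = 0
Node uu (S = 43.2): V_uu = e^(−0.01)·[0.3668·26.8400 + 0.6332·13.8800] = 18.4488
Node ud (S = 32.4): V_ud = e^(−0.01)·[0.3668·13.8800 + 0.6332·4.1600] = 7.6488
Node dd (S = 24.3): V_dd = e^(−0.01)·[0.3668·4.1600 + 0.6332·0.0000] = 1.5108
Node u (S = 36): V_u = e^(−0.01)·[0.3668·18.4488 + 0.6332·7.6488] = 11.4950
Node d (S = 27): V_d = e^(−0.01)·[0.3668·7.6488 + 0.6332·1.5108] = 3.7250
Node 0 (S = 30): V_0 = e^(−0.01)·[0.3668·11.4950 + 0.6332·3.7250] = 6.5099

$6.51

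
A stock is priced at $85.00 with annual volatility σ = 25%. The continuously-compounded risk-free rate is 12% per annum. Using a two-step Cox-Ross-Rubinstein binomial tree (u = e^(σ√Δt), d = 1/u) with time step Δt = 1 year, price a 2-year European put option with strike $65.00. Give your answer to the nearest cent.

$1.02

CRR parameters: u = e^(σ√Δt) = e^(0.25·√1) = 1.2840, d = 1/u = 0.7788
Per-period rate: rΔt = 0.12·1 = 0.12, so R = e^0.12 = 1.1275
Risk-neutral probability p = (e^0.12 − 0.7788)/(1.2840 − 0.7788) = 0.3487/0.5052 = 0.6902
Terminal stock prices: S_uu = 140.1, S_ud = 85, S_dd = 51.56
Terminal payoffs (K − S): max(-75.14, 0) = 0, max(-20, 0) = 0, max(13.44, 0) = 13.44
Node u (S = 109.1): V_u = e^(−0.12)·[0.6902·0.0000 + 0.3098·0.0000] = 0.0000
Node d (S = 66.2): V_d = e^(−0.12)·[0.6902·0.0000 + 0.3098·13.4449] = 3.6945
Node 0 (S = 85): V_0 = e^(−0.12)·[0.6902·0.0000 + 0.3098·3.6945] = 1.0152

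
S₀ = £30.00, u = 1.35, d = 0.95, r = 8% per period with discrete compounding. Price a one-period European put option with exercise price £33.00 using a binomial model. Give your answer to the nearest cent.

Risk-neutral probability p = (1 + 0.08 − 0.95)/(1.35 − 0.95) = 0.1300/0.4000 = 0.3250
Terminal stock prices: S_u = 40.5, S_d = 28.5
Terminal payoffs (K − S): max(-7.5, 0) = 0, max(4.5, 0) = 4.5
Node 0 (S = 30): V_0 = 1/1.08·[0.3250·0.0000 + 0.6750·4.5000] = 2.8125

£2.81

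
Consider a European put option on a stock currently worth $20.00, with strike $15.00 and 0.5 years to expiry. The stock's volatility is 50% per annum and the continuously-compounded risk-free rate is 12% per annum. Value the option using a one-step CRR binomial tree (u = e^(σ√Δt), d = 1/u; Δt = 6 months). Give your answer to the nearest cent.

$0.45

CRR parameters: u = e^(σ√Δt) = e^(0.5·√0.5) = 1.4241, d = 1/u = 0.7022
Per-period rate: rΔt = 0.12·0.5 = 0.06, so R = e^0.06 = 1.0618
Risk-neutral probability p = (e^0.06 − 0.7022)/(1.4241 − 0.7022) = 0.3596/0.7219 = 0.4982
Terminal stock prices: S_u = 28.48, S_d = 14.04
Terminal payoffs (K − S): max(-13.48, 0) = 0, max(0.9562, 0) = 0.9562
Node 0 (S = 20): V_0 = e^(−0.06)·[0.4982·0.0000 + 0.5018·0.9562] = 0.4519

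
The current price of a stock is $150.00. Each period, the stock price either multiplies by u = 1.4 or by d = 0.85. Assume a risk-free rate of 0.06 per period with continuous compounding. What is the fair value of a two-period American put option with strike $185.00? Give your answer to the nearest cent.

$35.00

Risk-neutral probability p = (e^0.06 − 0.85)/(1.4 − 0.85) = 0.2118/0.5500 = 0.3852
Terminal stock prices: S_uu = 294, S_ud = 178.5, S_dd = 108.4
Terminal payoffs (K − S): max(-109, 0) = 0, max(6.5, 0) = 6.5, max(76.63, 0) = 76.63
Node u (S = 210): continuation = e^(−0.06)·[0.3852·0.0000 + 0.6148·6.5000] = 3.7637; exercise value = 0.0000 ≤ continuation, so V_u = 3.7637
Node d (S = 127.5): continuation = e^(−0.06)·[0.3852·6.5000 + 0.6148·76.6250] = 46.7264; exercise value = 57.5000 > continuation, so V_d = 57.5000 (exercise)
Node 0 (S = 150): continuation = e^(−0.06)·[0.3852·3.7637 + 0.6148·57.5000] = 34.6598; exercise value = 35.0000 > continuation, so V_0 = 35.0000 (exercise)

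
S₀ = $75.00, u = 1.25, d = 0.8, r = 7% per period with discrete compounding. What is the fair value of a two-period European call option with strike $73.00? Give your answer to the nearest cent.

$14.73

Risk-neutral probability p = (1 + 0.07 − 0.8)/(1.25 − 0.8) = 0.2700/0.4500 = 0.6000
Terminal stock prices: S_uu = 117.2, S_ud = 75, S_dd = 48
Terminal payoffs (S − K): max(44.19, 0) = 44.19, max(2, 0) = 2, max(-25, 0) = 0
Node u (S = 93.75): V_u = 1/1.07·[0.6000·44.1875 + 0.4000·2.0000] = 25.5257
Node d (S = 60): V_d = 1/1.07·[0.6000·2.0000 + 0.4000·0.0000] = 1.1215
Node 0 (S = 75): V_0 = 1/1.07·[0.6000·25.5257 + 0.4000·1.1215] = 14.7327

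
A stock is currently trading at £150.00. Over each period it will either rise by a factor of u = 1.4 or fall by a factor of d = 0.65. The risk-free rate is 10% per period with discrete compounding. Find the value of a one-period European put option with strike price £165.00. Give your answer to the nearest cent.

£24.55

Risk-neutral probability p = (1 + 0.1 − 0.65)/(1.4 − 0.65) = 0.4500/0.7500 = 0.6000
Terminal stock prices: S_u = 210, S_d = 97.5
Terminal payoffs (K − S): max(-45, 0) = 0, max(67.5, 0) = 67.5
Node 0 (S = 150): V_0 = 1/1.1·[0.6000·0.0000 + 0.4000·67.5000] = 24.5455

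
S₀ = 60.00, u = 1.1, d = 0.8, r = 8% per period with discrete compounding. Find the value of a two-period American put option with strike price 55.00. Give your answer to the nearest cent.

0.55

Risk-neutral probability p = (1 + 0.08 − 0.8)/(1.1 − 0.8) = 0.2800/0.3000 = 0.9333
Terminal stock prices: S_uu = 72.6, S_ud = 52.8, S_dd = 38.4
Terminal payoffs (K − S): max(-17.6, 0) = 0, max(2.2, 0) = 2.2, max(16.6, 0) = 16.6
Node u (S = 66): continuation = 1/1.08·[0.9333·0.0000 + 0.0667·2.2000] = 0.1358; exercise value = 0.0000 ≤ continuation, so V_u = 0.1358
Node d (S = 48): continuation = 1/1.08·[0.9333·2.2000 + 0.0667·16.6000] = 2.9259; exercise value = 7.0000 > continuation, so V_d = 7.0000 (exercise)
Node 0 (S = 60): continuation = 1/1.08·[0.9333·0.1358 + 0.0667·7.0000] = 0.5495; exercise value = 0.0000 ≤ continuation, so V_0 = 0.5495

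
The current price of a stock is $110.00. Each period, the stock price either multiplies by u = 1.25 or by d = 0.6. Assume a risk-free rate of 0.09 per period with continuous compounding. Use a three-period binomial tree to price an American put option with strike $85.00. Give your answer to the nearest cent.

Risk-neutral probability p = (e^0.09 − 0.6)/(1.25 − 0.6) = 0.4942/0.6500 = 0.7603
Terminal stock prices: S_uuu = 214.8, S_uud = 103.1, S_udd = 49.5, S_ddd = 23.76
Terminal payoffs (K − S): max(-129.8, 0) = 0, max(-18.12, 0) = 0, max(35.5, 0) = 35.5, max(61.24, 0) = 61.24
Node uu (S = 171.9): continuation = e^(−0.09)·[0.7603·0.0000 + 0.2397·0.0000] = 0.0000; exercise value = 0.0000 ≤ continuation, so V_uu = 0.0000
Node ud (S = 82.5): continuation = e^(−0.09)·[0.7603·0.0000 + 0.2397·35.5000] = 7.7780; exercise value = 2.5000 ≤ continuation, so V_ud = 7.7780
Node dd (S = 39.6): continuation = e^(−0.09)·[0.7603·35.5000 + 0.2397·61.2400] = 38.0842; exercise value = 45.4000 > continuation, so V_dd = 45.4000 (exercise)
Node u (S = 137.5): continuation = e^(−0.09)·[0.7603·0.0000 + 0.2397·7.7780] = 1.7041; exercise value = 0.0000 ≤ continuation, so V_u = 1.7041
Node d (S = 66): continuation = e^(−0.09)·[0.7603·7.7780 + 0.2397·45.4000] = 15.3515; exercise value = 19.0000 > continuation, so V_d = 19.0000 (exercise)
Node 0 (S = 110): continuation = e^(−0.09)·[0.7603·1.7041 + 0.2397·19.0000] = 5.3470; exercise value = 0.0000 ≤ continuation, so V_0 = 5.3470

$5.35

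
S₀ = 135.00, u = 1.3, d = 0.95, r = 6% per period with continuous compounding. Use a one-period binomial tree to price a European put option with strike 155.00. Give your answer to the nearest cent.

17.14

Risk-neutral probability p = (e^0.06 − 0.95)/(1.3 − 0.95) = 0.1118/0.3500 = 0.3195
Terminal stock prices: S_u = 175.5, S_d = 128.2
Terminal payoffs (K − S): max(-20.5, 0) = 0, max(26.75, 0) = 26.75
Node 0 (S = 135): V_0 = e^(−0.06)·[0.3195·0.0000 + 0.6805·26.7500] = 17.1425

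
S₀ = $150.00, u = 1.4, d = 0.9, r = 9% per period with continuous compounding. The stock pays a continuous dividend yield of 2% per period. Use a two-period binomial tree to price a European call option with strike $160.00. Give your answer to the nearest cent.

$24.27

Per-period risk-free factor R = e^0.09 = 1.0942; dividend-adjusted growth = e^(0.09−0.02) = 1.0725.
Risk-neutral probability p = (1.0725 − 0.9)/(1.4 − 0.9) = 0.1725/0.5000 = 0.3450
Terminal stock prices: S_uu = 294, S_ud = 189, S_dd = 121.5
Terminal payoffs (S − K): max(134, 0) = 134, max(29, 0) = 29, max(-38.5, 0) = 0
Node u (S = 210): V_u = e^(−0.09)·[0.3450·134.0000 + 0.6550·29.0000] = 59.6127
Node d (S = 135): V_d = e^(−0.09)·[0.3450·29.0000 + 0.6550·0.0000] = 9.1443
Node 0 (S = 150): V_0 = e^(−0.09)·[0.3450·59.6127 + 0.6550·9.1443] = 24.2710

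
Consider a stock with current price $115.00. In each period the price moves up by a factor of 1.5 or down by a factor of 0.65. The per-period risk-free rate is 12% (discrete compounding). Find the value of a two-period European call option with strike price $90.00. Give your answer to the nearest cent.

$49.85

Risk-neutral probability p = (1 + 0.12 − 0.65)/(1.5 − 0.65) = 0.4700/0.8500 = 0.5529
Terminal stock prices: S_uu = 258.8, S_ud = 112.1, S_dd = 48.59
Terminal payoffs (S − K): max(168.8, 0) = 168.8, max(22.12, 0) = 22.12, max(-41.41, 0) = 0
Node u (S = 172.5): V_u = 1/1.12·[0.5529·168.7500 + 0.4471·22.1250] = 92.1429
Node d (S = 74.75): V_d = 1/1.12·[0.5529·22.1250 + 0.4471·0.0000] = 10.9231
Node 0 (S = 115): V_0 = 1/1.12·[0.5529·92.1429 + 0.4471·10.9231] = 49.8507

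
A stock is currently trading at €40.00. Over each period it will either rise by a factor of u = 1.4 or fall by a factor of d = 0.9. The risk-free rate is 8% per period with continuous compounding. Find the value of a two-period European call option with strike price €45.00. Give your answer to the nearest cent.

€5.96

Risk-neutral probability p = (e^0.08 − 0.9)/(1.4 − 0.9) = 0.1833/0.5000 = 0.3666
Terminal stock prices: S_uu = 78.4, S_ud = 50.4, S_dd = 32.4
Terminal payoffs (S − K): max(33.4, 0) = 33.4, max(5.4, 0) = 5.4, max(-12.6, 0) = 0
Node u (S = 56): V_u = e^(−0.08)·[0.3666·33.4000 + 0.6334·5.4000] = 14.4598
Node d (S = 36): V_d = e^(−0.08)·[0.3666·5.4000 + 0.6334·0.0000] = 1.8273
Node 0 (S = 40): V_0 = e^(−0.08)·[0.3666·14.4598 + 0.6334·1.8273] = 5.9615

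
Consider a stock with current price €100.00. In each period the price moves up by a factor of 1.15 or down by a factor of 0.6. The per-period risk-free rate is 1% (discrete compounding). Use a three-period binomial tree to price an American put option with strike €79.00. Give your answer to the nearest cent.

Risk-neutral probability p = (1 + 0.01 − 0.6)/(1.15 − 0.6) = 0.4100/0.5500 = 0.7455
Terminal stock prices: S_uuu = 152.1, S_uud = 79.35, S_udd = 41.4, S_ddd = 21.6
Terminal payoffs (K − S): max(-73.09, 0) = 0, max(-0.35, 0) = 0, max(37.6, 0) = 37.6, max(57.4, 0) = 57.4
Node uu (S = 132.2): continuation = 1/1.01·[0.7455·0.0000 + 0.2545·0.0000] = 0.0000; exercise value = 0.0000 ≤ continuation, so V_uu = 0.0000
Node ud (S = 69): continuation = 1/1.01·[0.7455·0.0000 + 0.2545·37.6000] = 9.4761; exercise value = 10.0000 > continuation, so V_ud = 10.0000 (exercise)
Node dd (S = 36): continuation = 1/1.01·[0.7455·37.6000 + 0.2545·57.4000] = 42.2178; exercise value = 43.0000 > continuation, so V_dd = 43.0000 (exercise)
Node u (S = 115): continuation = 1/1.01·[0.7455·0.0000 + 0.2545·10.0000] = 2.5203; exercise value = 0.0000 ≤ continuation, so V_u = 2.5203
Node d (S = 60): continuation = 1/1.01·[0.7455·10.0000 + 0.2545·43.0000] = 18.2178; exercise value = 19.0000 > continuation, so V_d = 19.0000 (exercise)
Node 0 (S = 100): continuation = 1/1.01·[0.7455·2.5203 + 0.2545·19.0000] = 6.6486; exercise value = 0.0000 ≤ continuation, so V_0 = 6.6486

€6.65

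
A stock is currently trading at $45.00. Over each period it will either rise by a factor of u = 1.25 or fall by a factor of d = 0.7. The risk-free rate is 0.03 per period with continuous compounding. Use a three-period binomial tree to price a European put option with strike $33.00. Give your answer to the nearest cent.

$2.45

Risk-neutral probability p = (e^0.03 − 0.7)/(1.25 − 0.7) = 0.3305/0.5500 = 0.6008
Terminal stock prices: S_uuu = 87.89, S_uud = 49.22, S_udd = 27.56, S_ddd = 15.43
Terminal payoffs (K − S): max(-54.89, 0) = 0, max(-16.22, 0) = 0, max(5.438, 0) = 5.438, max(17.57, 0) = 17.57
Node uu (S = 70.31): V_uu = e^(−0.03)·[0.6008·0.0000 + 0.3992·0.0000] = 0.0000
Node ud (S = 39.38): V_ud = e^(−0.03)·[0.6008·0.0000 + 0.3992·5.4375] = 2.1064
Node dd (S = 22.05): V_dd = e^(−0.03)·[0.6008·5.4375 + 0.3992·17.5650] = 9.9747
Node u (S = 56.25): V_u = e^(−0.03)·[0.6008·0.0000 + 0.3992·2.1064] = 0.8160
Node d (S = 31.5): V_d = e^(−0.03)·[0.6008·2.1064 + 0.3992·9.9747] = 5.0921
Node 0 (S = 45): V_0 = e^(−0.03)·[0.6008·0.8160 + 0.3992·5.0921] = 2.4483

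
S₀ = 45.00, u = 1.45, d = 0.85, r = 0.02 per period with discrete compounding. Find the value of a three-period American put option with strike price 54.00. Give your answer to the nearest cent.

Risk-neutral probability p = (1 + 0.02 − 0.85)/(1.45 − 0.85) = 0.1700/0.6000 = 0.2833
Terminal stock prices: S_uuu = 137.2, S_uud = 80.42, S_udd = 47.14, S_ddd = 27.64
Terminal payoffs (K − S): max(-83.19, 0) = 0, max(-26.42, 0) = 0, max(6.857, 0) = 6.857, max(26.36, 0) = 26.36
Node uu (S = 94.61): continuation = 1/1.02·[0.2833·0.0000 + 0.7167·0.0000] = 0.0000; exercise value = 0.0000 ≤ continuation, so V_uu = 0.0000
Node ud (S = 55.46): continuation = 1/1.02·[0.2833·0.0000 + 0.7167·6.8569] = 4.8177; exercise value = 0.0000 ≤ continuation, so V_ud = 4.8177
Node dd (S = 32.51): continuation = 1/1.02·[0.2833·6.8569 + 0.7167·26.3644] = 20.4287; exercise value = 21.4875 > continuation, so V_dd = 21.4875 (exercise)
Node u (S = 65.25): continuation = 1/1.02·[0.2833·0.0000 + 0.7167·4.8177] = 3.3850; exercise value = 0.0000 ≤ continuation, so V_u = 3.3850
Node d (S = 38.25): continuation = 1/1.02·[0.2833·4.8177 + 0.7167·21.4875] = 16.4357; exercise value = 15.7500 ≤ continuation, so V_d = 16.4357
Node 0 (S = 45): continuation = 1/1.02·[0.2833·3.3850 + 0.7167·16.4357] = 12.4882; exercise value = 9.0000 ≤ continuation, so V_0 = 12.4882

12.49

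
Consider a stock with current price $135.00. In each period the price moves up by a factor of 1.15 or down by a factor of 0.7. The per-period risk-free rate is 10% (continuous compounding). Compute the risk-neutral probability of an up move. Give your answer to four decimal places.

Risk-neutral probability p = (e^0.1 − 0.7)/(1.15 − 0.7) = 0.4052/0.4500 = 0.9004

p = 0.9004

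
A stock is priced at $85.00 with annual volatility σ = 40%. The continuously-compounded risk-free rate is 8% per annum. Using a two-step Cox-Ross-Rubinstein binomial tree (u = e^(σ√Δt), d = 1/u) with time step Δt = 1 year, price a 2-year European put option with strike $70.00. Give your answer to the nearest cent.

$6.70

CRR parameters: u = e^(σ√Δt) = e^(0.4·√1) = 1.4918, d = 1/u = 0.6703
Per-period rate: rΔt = 0.08·1 = 0.08, so R = e^0.08 = 1.0833
Risk-neutral probability p = (e^0.08 − 0.6703)/(1.4918 − 0.6703) = 0.4130/0.8215 = 0.5027
Terminal stock prices: S_uu = 189.2, S_ud = 85, S_dd = 38.19
Terminal payoffs (K − S): max(-119.2, 0) = 0, max(-15, 0) = 0, max(31.81, 0) = 31.81
Node u (S = 126.8): V_u = e^(−0.08)·[0.5027·0.0000 + 0.4973·0.0000] = 0.0000
Node d (S = 56.98): V_d = e^(−0.08)·[0.5027·0.0000 + 0.4973·31.8070] = 14.6016
Node 0 (S = 85): V_0 = e^(−0.08)·[0.5027·0.0000 + 0.4973·14.6016] = 6.7032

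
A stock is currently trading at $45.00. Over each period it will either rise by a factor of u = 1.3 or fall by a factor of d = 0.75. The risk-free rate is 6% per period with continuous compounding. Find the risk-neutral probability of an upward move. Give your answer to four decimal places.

Risk-neutral probability p = (e^0.06 − 0.75)/(1.3 − 0.75) = 0.3118/0.5500 = 0.5670

p = 0.5670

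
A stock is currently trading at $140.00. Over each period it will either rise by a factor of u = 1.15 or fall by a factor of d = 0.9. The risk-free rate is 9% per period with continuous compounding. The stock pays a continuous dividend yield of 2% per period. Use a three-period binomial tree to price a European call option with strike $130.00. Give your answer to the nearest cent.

$33.24

Per-period risk-free factor R = e^0.09 = 1.0942; dividend-adjusted growth = e^(0.09−0.02) = 1.0725.
Risk-neutral probability p = (1.0725 − 0.9)/(1.15 − 0.9) = 0.1725/0.2500 = 0.6900
Terminal stock prices: S_uuu = 212.9, S_uud = 166.6, S_udd = 130.4, S_ddd = 102.1
Terminal payoffs (S − K): max(82.92, 0) = 82.92, max(36.63, 0) = 36.63, max(0.41, 0) = 0.41, max(-27.94, 0) = 0
Node uu (S = 185.1): V_uu = e^(−0.09)·[0.6900·82.9225 + 0.3100·36.6350] = 62.6727
Node ud (S = 144.9): V_ud = e^(−0.09)·[0.6900·36.6350 + 0.3100·0.4100] = 23.2197
Node dd (S = 113.4): V_dd = e^(−0.09)·[0.6900·0.4100 + 0.3100·0.0000] = 0.2586
Node u (S = 161): V_u = e^(−0.09)·[0.6900·62.6727 + 0.3100·23.2197] = 46.1020
Node d (S = 126): V_d = e^(−0.09)·[0.6900·23.2197 + 0.3100·0.2586] = 14.7166
Node 0 (S = 140): V_0 = e^(−0.09)·[0.6900·46.1020 + 0.3100·14.7166] = 33.2429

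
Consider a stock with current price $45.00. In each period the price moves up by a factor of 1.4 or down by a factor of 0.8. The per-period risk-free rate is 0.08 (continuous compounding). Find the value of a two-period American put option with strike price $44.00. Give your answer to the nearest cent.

Risk-neutral probability p = (e^0.08 − 0.8)/(1.4 − 0.8) = 0.2833/0.6000 = 0.4721
Terminal stock prices: S_uu = 88.2, S_ud = 50.4, S_dd = 28.8
Terminal payoffs (K − S): max(-44.2, 0) = 0, max(-6.4, 0) = 0, max(15.2, 0) = 15.2
Node u (S = 63): continuation = e^(−0.08)·[0.4721·0.0000 + 0.5279·0.0000] = 0.0000; exercise value = 0.0000 ≤ continuation, so V_u = 0.0000
Node d (S = 36): continuation = e^(−0.08)·[0.4721·0.0000 + 0.5279·15.2000] = 7.4065; exercise value = 8.0000 > continuation, so V_d = 8.0000 (exercise)
Node 0 (S = 45): continuation = e^(−0.08)·[0.4721·0.0000 + 0.5279·8.0000] = 3.8982; exercise value = 0.0000 ≤ continuation, so V_0 = 3.8982

$3.90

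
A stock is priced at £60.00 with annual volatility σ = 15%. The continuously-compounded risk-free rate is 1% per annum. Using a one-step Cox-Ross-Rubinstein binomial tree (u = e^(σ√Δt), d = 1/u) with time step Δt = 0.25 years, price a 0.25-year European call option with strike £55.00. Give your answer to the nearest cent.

£5.14

CRR parameters: u = e^(σ√Δt) = e^(0.15·√0.25) = 1.0779, d = 1/u = 0.9277
Per-period rate: rΔt = 0.01·0.25 = 0.0025, so R = e^0.0025 = 1.0025
Risk-neutral probability p = (e^0.0025 − 0.9277)/(1.0779 − 0.9277) = 0.0748/0.1501 = 0.4979
Terminal stock prices: S_u = 64.67, S_d = 55.66
Terminal payoffs (S − K): max(9.673, 0) = 9.673, max(0.6646, 0) = 0.6646
Node 0 (S = 60): V_0 = e^(−0.0025)·[0.4979·9.6730 + 0.5021·0.6646] = 5.1373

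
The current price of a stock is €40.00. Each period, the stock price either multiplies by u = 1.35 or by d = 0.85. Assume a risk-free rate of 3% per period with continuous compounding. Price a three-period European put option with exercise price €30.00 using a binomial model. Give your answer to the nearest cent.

Risk-neutral probability p = (e^0.03 − 0.85)/(1.35 − 0.85) = 0.1805/0.5000 = 0.3609
Terminal stock prices: S_uuu = 98.42, S_uud = 61.97, S_udd = 39.01, S_ddd = 24.56
Terminal payoffs (K − S): max(-68.42, 0) = 0, max(-31.97, 0) = 0, max(-9.015, 0) = 0, max(5.435, 0) = 5.435
Node uu (S = 72.9): V_uu = e^(−0.03)·[0.3609·0.0000 + 0.6391·0.0000] = 0.0000
Node ud (S = 45.9): V_ud = e^(−0.03)·[0.3609·0.0000 + 0.6391·0.0000] = 0.0000
Node dd (S = 28.9): V_dd = e^(−0.03)·[0.3609·0.0000 + 0.6391·5.4350] = 3.3708
Node u (S = 54): V_u = e^(−0.03)·[0.3609·0.0000 + 0.6391·0.0000] = 0.0000
Node d (S = 34): V_d = e^(−0.03)·[0.3609·0.0000 + 0.6391·3.3708] = 2.0906
Node 0 (S = 40): V_0 = e^(−0.03)·[0.3609·0.0000 + 0.6391·2.0906] = 1.2966

€1.30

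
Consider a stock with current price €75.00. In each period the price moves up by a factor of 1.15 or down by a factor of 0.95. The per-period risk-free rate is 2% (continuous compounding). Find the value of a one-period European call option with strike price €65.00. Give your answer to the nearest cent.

Risk-neutral probability p = (e^0.02 − 0.95)/(1.15 − 0.95) = 0.0702/0.2000 = 0.3510
Terminal stock prices: S_u = 86.25, S_d = 71.25
Terminal payoffs (S − K): max(21.25, 0) = 21.25, max(6.25, 0) = 6.25
Node 0 (S = 75): V_0 = e^(−0.02)·[0.3510·21.2500 + 0.6490·6.2500] = 11.2871

€11.29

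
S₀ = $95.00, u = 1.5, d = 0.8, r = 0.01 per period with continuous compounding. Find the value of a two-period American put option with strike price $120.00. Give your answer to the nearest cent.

$31.73

Risk-neutral probability p = (e^0.01 − 0.8)/(1.5 − 0.8) = 0.2101/0.7000 = 0.3001
Terminal stock prices: S_uu = 213.8, S_ud = 114, S_dd = 60.8
Terminal payoffs (K − S): max(-93.75, 0) = 0, max(6, 0) = 6, max(59.2, 0) = 59.2
Node u (S = 142.5): continuation = e^(−0.01)·[0.3001·0.0000 + 0.6999·6.0000] = 4.1578; exercise value = 0.0000 ≤ continuation, so V_u = 4.1578
Node d (S = 76): continuation = e^(−0.01)·[0.3001·6.0000 + 0.6999·59.2000] = 42.8060; exercise value = 44.0000 > continuation, so V_d = 44.0000 (exercise)
Node 0 (S = 95): continuation = e^(−0.01)·[0.3001·4.1578 + 0.6999·44.0000] = 31.7256; exercise value = 25.0000 ≤ continuation, so V_0 = 31.7256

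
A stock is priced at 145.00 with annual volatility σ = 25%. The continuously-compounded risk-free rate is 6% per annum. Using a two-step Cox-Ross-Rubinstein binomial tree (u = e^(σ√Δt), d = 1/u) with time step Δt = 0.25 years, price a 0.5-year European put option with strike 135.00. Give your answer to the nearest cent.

4.75

CRR parameters: u = e^(σ√Δt) = e^(0.25·√0.25) = 1.1331, d = 1/u = 0.8825
Per-period rate: rΔt = 0.06·0.25 = 0.015, so R = e^0.015 = 1.0151
Risk-neutral probability p = (e^0.015 − 0.8825)/(1.1331 − 0.8825) = 0.1326/0.2507 = 0.5291
Terminal stock prices: S_uu = 186.2, S_ud = 145, S_dd = 112.9
Terminal payoffs (K − S): max(-51.18, 0) = 0, max(-10, 0) = 0, max(22.07, 0) = 22.07
Node u (S = 164.3): V_u = e^(−0.015)·[0.5291·0.0000 + 0.4709·0.0000] = 0.0000
Node d (S = 128): V_d = e^(−0.015)·[0.5291·0.0000 + 0.4709·22.0739] = 10.2401
Node 0 (S = 145): V_0 = e^(−0.015)·[0.5291·0.0000 + 0.4709·10.2401] = 4.7504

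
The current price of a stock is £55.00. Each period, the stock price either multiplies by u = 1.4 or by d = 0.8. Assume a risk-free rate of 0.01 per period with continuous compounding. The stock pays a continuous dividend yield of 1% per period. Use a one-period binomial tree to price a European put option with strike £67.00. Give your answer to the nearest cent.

Per-period risk-free factor R = e^0.01 = 1.0101; dividend-adjusted growth = e^(0.01−0.01) = 1.0000.
Risk-neutral probability p = (1.0000 − 0.8)/(1.4 − 0.8) = 0.2000/0.6000 = 0.3333
Terminal stock prices: S_u = 77, S_d = 44
Terminal payoffs (K − S): max(-10, 0) = 0, max(23, 0) = 23
Node 0 (S = 55): V_0 = e^(−0.01)·[0.3333·0.0000 + 0.6667·23.0000] = 15.1808

£15.18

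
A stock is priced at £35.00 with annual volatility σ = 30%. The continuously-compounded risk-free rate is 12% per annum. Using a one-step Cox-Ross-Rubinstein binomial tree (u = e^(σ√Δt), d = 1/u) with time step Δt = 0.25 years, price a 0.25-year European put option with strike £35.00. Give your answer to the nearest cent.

CRR parameters: u = e^(σ√Δt) = e^(0.3·√0.25) = 1.1618, d = 1/u = 0.8607
Per-period rate: rΔt = 0.12·0.25 = 0.03, so R = e^0.03 = 1.0305
Risk-neutral probability p = (e^0.03 − 0.8607)/(1.1618 − 0.8607) = 0.1697/0.3011 = 0.5637
Terminal stock prices: S_u = 40.66, S_d = 30.12
Terminal payoffs (K − S): max(-5.664, 0) = 0, max(4.875, 0) = 4.875
Node 0 (S = 35): V_0 = e^(−0.03)·[0.5637·0.0000 + 0.4363·4.8752] = 2.0642

£2.06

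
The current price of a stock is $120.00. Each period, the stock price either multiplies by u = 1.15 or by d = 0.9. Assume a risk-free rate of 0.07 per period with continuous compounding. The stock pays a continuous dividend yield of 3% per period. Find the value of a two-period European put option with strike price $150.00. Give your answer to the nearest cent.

$19.79

Per-period risk-free factor R = e^0.07 = 1.0725; dividend-adjusted growth = e^(0.07−0.03) = 1.0408.
Risk-neutral probability p = (1.0408 − 0.9)/(1.15 − 0.9) = 0.1408/0.2500 = 0.5632
Terminal stock prices: S_uu = 158.7, S_ud = 124.2, S_dd = 97.2
Terminal payoffs (K − S): max(-8.7, 0) = 0, max(25.8, 0) = 25.8, max(52.8, 0) = 52.8
Node u (S = 138): V_u = e^(−0.07)·[0.5632·0.0000 + 0.4368·25.8000] = 10.5065
Node d (S = 108): V_d = e^(−0.07)·[0.5632·25.8000 + 0.4368·52.8000] = 35.0510
Node 0 (S = 120): V_0 = e^(−0.07)·[0.5632·10.5065 + 0.4368·35.0510] = 19.7914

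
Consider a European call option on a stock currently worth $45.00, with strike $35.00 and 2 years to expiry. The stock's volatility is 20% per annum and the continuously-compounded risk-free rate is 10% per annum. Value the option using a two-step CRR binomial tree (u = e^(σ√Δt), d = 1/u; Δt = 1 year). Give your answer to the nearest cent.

$16.67

CRR parameters: u = e^(σ√Δt) = e^(0.2·√1) = 1.2214, d = 1/u = 0.8187
Per-period rate: rΔt = 0.1·1 = 0.1, so R = e^0.1 = 1.1052
Risk-neutral probability p = (e^0.1 − 0.8187)/(1.2214 − 0.8187) = 0.2864/0.4027 = 0.7113
Terminal stock prices: S_uu = 67.13, S_ud = 45, S_dd = 30.16
Terminal payoffs (S − K): max(32.13, 0) = 32.13, max(10, 0) = 10, max(-4.836, 0) = 0
Node u (S = 54.96): V_u = e^(−0.1)·[0.7113·32.1321 + 0.2887·10.0000] = 23.2938
Node d (S = 36.84): V_d = e^(−0.1)·[0.7113·10.0000 + 0.2887·0.0000] = 6.4365
Node 0 (S = 45): V_0 = e^(−0.1)·[0.7113·23.2938 + 0.2887·6.4365] = 16.6743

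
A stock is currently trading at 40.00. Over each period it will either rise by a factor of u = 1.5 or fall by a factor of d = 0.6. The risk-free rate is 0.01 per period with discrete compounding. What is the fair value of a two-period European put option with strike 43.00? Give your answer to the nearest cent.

11.71

Risk-neutral probability p = (1 + 0.01 − 0.6)/(1.5 − 0.6) = 0.4100/0.9000 = 0.4556
Terminal stock prices: S_uu = 90, S_ud = 36, S_dd = 14.4
Terminal payoffs (K − S): max(-47, 0) = 0, max(7, 0) = 7, max(28.6, 0) = 28.6
Node u (S = 60): V_u = 1/1.01·[0.4556·0.0000 + 0.5444·7.0000] = 3.7734
Node d (S = 24): V_d = 1/1.01·[0.4556·7.0000 + 0.5444·28.6000] = 18.5743
Node 0 (S = 40): V_0 = 1/1.01·[0.4556·3.7734 + 0.5444·18.5743] = 11.7145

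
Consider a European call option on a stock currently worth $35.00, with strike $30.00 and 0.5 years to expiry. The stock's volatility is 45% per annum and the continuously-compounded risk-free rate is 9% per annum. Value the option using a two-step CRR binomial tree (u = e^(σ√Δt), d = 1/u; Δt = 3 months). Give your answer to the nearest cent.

$8.20

CRR parameters: u = e^(σ√Δt) = e^(0.45·√0.25) = 1.2523, d = 1/u = 0.7985
Per-period rate: rΔt = 0.09·0.25 = 0.0225, so R = e^0.0225 = 1.0228
Risk-neutral probability p = (e^0.0225 − 0.7985)/(1.2523 − 0.7985) = 0.2242/0.4538 = 0.4941
Terminal stock prices: S_uu = 54.89, S_ud = 35, S_dd = 22.32
Terminal payoffs (S − K): max(24.89, 0) = 24.89, max(5, 0) = 5, max(-7.683, 0) = 0
Node u (S = 43.83): V_u = e^(−0.0225)·[0.4941·24.8909 + 0.5059·5.0000] = 14.4988
Node d (S = 27.95): V_d = e^(−0.0225)·[0.4941·5.0000 + 0.5059·0.0000] = 2.4157
Node 0 (S = 35): V_0 = e^(−0.0225)·[0.4941·14.4988 + 0.5059·2.4157] = 8.1997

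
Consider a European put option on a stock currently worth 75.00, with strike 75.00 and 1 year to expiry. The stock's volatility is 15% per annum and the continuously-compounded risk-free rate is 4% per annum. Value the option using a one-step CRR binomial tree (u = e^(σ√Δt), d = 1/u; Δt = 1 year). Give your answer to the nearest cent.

CRR parameters: u = e^(σ√Δt) = e^(0.15·√1) = 1.1618, d = 1/u = 0.8607
Per-period rate: rΔt = 0.04·1 = 0.04, so R = e^0.04 = 1.0408
Risk-neutral probability p = (e^0.04 − 0.8607)/(1.1618 − 0.8607) = 0.1801/0.3011 = 0.5981
Terminal stock prices: S_u = 87.14, S_d = 64.55
Terminal payoffs (K − S): max(-12.14, 0) = 0, max(10.45, 0) = 10.45
Node 0 (S = 75): V_0 = e^(−0.04)·[0.5981·0.0000 + 0.4019·10.4469] = 4.0340

4.03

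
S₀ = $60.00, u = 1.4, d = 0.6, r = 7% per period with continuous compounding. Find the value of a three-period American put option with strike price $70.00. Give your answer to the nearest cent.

$17.10

Risk-neutral probability p = (e^0.07 − 0.6)/(1.4 − 0.6) = 0.4725/0.8000 = 0.5906
Terminal stock prices: S_uuu = 164.6, S_uud = 70.56, S_udd = 30.24, S_ddd = 12.96
Terminal payoffs (K − S): max(-94.64, 0) = 0, max(-0.56, 0) = 0, max(39.76, 0) = 39.76, max(57.04, 0) = 57.04
Node uu (S = 117.6): continuation = e^(−0.07)·[0.5906·0.0000 + 0.4094·0.0000] = 0.0000; exercise value = 0.0000 ≤ continuation, so V_uu = 0.0000
Node ud (S = 50.4): continuation = e^(−0.07)·[0.5906·0.0000 + 0.4094·39.7600] = 15.1760; exercise value = 19.6000 > continuation, so V_ud = 19.6000 (exercise)
Node dd (S = 21.6): continuation = e^(−0.07)·[0.5906·39.7600 + 0.4094·57.0400] = 43.6676; exercise value = 48.4000 > continuation, so V_dd = 48.4000 (exercise)
Node u (S = 84): continuation = e^(−0.07)·[0.5906·0.0000 + 0.4094·19.6000] = 7.4811; exercise value = 0.0000 ≤ continuation, so V_u = 7.4811
Node d (S = 36): continuation = e^(−0.07)·[0.5906·19.6000 + 0.4094·48.4000] = 29.2676; exercise value = 34.0000 > continuation, so V_d = 34.0000 (exercise)
Node 0 (S = 60): continuation = e^(−0.07)·[0.5906·7.4811 + 0.4094·34.0000] = 17.0973; exercise value = 10.0000 ≤ continuation, so V_0 = 17.0973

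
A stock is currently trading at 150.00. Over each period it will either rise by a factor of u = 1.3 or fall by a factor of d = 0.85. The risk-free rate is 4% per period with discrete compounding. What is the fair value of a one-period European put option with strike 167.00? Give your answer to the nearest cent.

Risk-neutral probability p = (1 + 0.04 − 0.85)/(1.3 − 0.85) = 0.1900/0.4500 = 0.4222
Terminal stock prices: S_u = 195, S_d = 127.5
Terminal payoffs (K − S): max(-28, 0) = 0, max(39.5, 0) = 39.5
Node 0 (S = 150): V_0 = 1/1.04·[0.4222·0.0000 + 0.5778·39.5000] = 21.9444

21.94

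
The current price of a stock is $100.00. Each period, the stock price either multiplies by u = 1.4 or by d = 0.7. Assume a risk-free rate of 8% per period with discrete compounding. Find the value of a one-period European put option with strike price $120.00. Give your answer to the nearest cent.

$21.16

Risk-neutral probability p = (1 + 0.08 − 0.7)/(1.4 − 0.7) = 0.3800/0.7000 = 0.5429
Terminal stock prices: S_u = 140, S_d = 70
Terminal payoffs (K − S): max(-20, 0) = 0, max(50, 0) = 50
Node 0 (S = 100): V_0 = 1/1.08·[0.5429·0.0000 + 0.4571·50.0000] = 21.1640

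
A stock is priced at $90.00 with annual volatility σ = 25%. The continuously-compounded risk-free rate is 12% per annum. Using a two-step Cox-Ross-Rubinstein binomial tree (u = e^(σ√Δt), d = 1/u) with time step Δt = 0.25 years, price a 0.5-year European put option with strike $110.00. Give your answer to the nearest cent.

$15.42

CRR parameters: u = e^(σ√Δt) = e^(0.25·√0.25) = 1.1331, d = 1/u = 0.8825
Per-period rate: rΔt = 0.12·0.25 = 0.03, so R = e^0.03 = 1.0305
Risk-neutral probability p = (e^0.03 − 0.8825)/(1.1331 − 0.8825) = 0.1480/0.2507 = 0.5903
Terminal stock prices: S_uu = 115.6, S_ud = 90, S_dd = 70.09
Terminal payoffs (K − S): max(-5.562, 0) = 0, max(20, 0) = 20, max(39.91, 0) = 39.91
Node u (S = 102): V_u = e^(−0.03)·[0.5903·0.0000 + 0.4097·20.0000] = 7.9520
Node d (S = 79.42): V_d = e^(−0.03)·[0.5903·20.0000 + 0.4097·39.9079] = 27.3243
Node 0 (S = 90): V_0 = e^(−0.03)·[0.5903·7.9520 + 0.4097·27.3243] = 15.4194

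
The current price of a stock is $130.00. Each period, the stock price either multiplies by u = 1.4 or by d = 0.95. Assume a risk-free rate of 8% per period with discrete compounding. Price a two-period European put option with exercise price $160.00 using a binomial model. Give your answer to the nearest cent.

Risk-neutral probability p = (1 + 0.08 − 0.95)/(1.4 − 0.95) = 0.1300/0.4500 = 0.2889
Terminal stock prices: S_uu = 254.8, S_ud = 172.9, S_dd = 117.3
Terminal payoffs (K − S): max(-94.8, 0) = 0, max(-12.9, 0) = 0, max(42.67, 0) = 42.67
Node u (S = 182): V_u = 1/1.08·[0.2889·0.0000 + 0.7111·0.0000] = 0.0000
Node d (S = 123.5): V_d = 1/1.08·[0.2889·0.0000 + 0.7111·42.6750] = 28.0988
Node 0 (S = 130): V_0 = 1/1.08·[0.2889·0.0000 + 0.7111·28.0988] = 18.5012

$18.50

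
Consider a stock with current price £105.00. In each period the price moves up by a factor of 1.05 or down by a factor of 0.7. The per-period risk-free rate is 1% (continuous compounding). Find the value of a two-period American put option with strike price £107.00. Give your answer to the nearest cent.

£6.74

Risk-neutral probability p = (e^0.01 − 0.7)/(1.05 − 0.7) = 0.3101/0.3500 = 0.8859
Terminal stock prices: S_uu = 115.8, S_ud = 77.17, S_dd = 51.45
Terminal payoffs (K − S): max(-8.763, 0) = 0, max(29.83, 0) = 29.83, max(55.55, 0) = 55.55
Node u (S = 110.2): continuation = e^(−0.01)·[0.8859·0.0000 + 0.1141·29.8250] = 3.3704; exercise value = 0.0000 ≤ continuation, so V_u = 3.3704
Node d (S = 73.5): continuation = e^(−0.01)·[0.8859·29.8250 + 0.1141·55.5500] = 32.4353; exercise value = 33.5000 > continuation, so V_d = 33.5000 (exercise)
Node 0 (S = 105): continuation = e^(−0.01)·[0.8859·3.3704 + 0.1141·33.5000] = 6.7417; exercise value = 2.0000 ≤ continuation, so V_0 = 6.7417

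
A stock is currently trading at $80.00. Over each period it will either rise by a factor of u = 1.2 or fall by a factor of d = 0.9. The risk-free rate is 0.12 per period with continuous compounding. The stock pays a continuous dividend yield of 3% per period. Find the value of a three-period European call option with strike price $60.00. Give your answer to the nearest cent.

Per-period risk-free factor R = e^0.12 = 1.1275; dividend-adjusted growth = e^(0.12−0.03) = 1.0942.
Risk-neutral probability p = (1.0942 − 0.9)/(1.2 − 0.9) = 0.1942/0.3000 = 0.6472
Terminal stock prices: S_uuu = 138.2, S_uud = 103.7, S_udd = 77.76, S_ddd = 58.32
Terminal payoffs (S − K): max(78.24, 0) = 78.24, max(43.68, 0) = 43.68, max(17.76, 0) = 17.76, max(-1.68, 0) = 0
Node uu (S = 115.2): V_uu = e^(−0.12)·[0.6472·78.2400 + 0.3528·43.6800] = 58.5801
Node ud (S = 86.4): V_ud = e^(−0.12)·[0.6472·43.6800 + 0.3528·17.7600] = 30.6313
Node dd (S = 64.8): V_dd = e^(−0.12)·[0.6472·17.7600 + 0.3528·0.0000] = 10.1953
Node u (S = 96): V_u = e^(−0.12)·[0.6472·58.5801 + 0.3528·30.6313] = 43.2117
Node d (S = 72): V_d = e^(−0.12)·[0.6472·30.6313 + 0.3528·10.1953] = 20.7738
Node 0 (S = 80): V_0 = e^(−0.12)·[0.6472·43.2117 + 0.3528·20.7738] = 31.3054

$31.31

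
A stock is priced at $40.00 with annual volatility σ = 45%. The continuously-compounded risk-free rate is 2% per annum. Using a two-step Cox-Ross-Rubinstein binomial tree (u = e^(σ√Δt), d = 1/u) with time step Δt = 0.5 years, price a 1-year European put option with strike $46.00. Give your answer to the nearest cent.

$10.62

CRR parameters: u = e^(σ√Δt) = e^(0.45·√0.5) = 1.3746, d = 1/u = 0.7275
Per-period rate: rΔt = 0.02·0.5 = 0.01, so R = e^0.01 = 1.0101
Risk-neutral probability p = (e^0.01 − 0.7275)/(1.3746 − 0.7275) = 0.2826/0.6472 = 0.4366
Terminal stock prices: S_uu = 75.59, S_ud = 40, S_dd = 21.17
Terminal payoffs (K − S): max(-29.59, 0) = 0, max(6, 0) = 6, max(24.83, 0) = 24.83
Node u (S = 54.99): V_u = e^(−0.01)·[0.4366·0.0000 + 0.5634·6.0000] = 3.3465
Node d (S = 29.1): V_d = e^(−0.01)·[0.4366·6.0000 + 0.5634·24.8322] = 16.4439
Node 0 (S = 40): V_0 = e^(−0.01)·[0.4366·3.3465 + 0.5634·16.4439] = 10.6183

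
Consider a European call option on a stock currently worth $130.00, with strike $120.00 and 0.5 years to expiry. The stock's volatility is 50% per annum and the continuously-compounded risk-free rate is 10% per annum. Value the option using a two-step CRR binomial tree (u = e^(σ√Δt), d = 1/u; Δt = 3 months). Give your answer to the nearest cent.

CRR parameters: u = e^(σ√Δt) = e^(0.5·√0.25) = 1.2840, d = 1/u = 0.7788
Per-period rate: rΔt = 0.1·0.25 = 0.025, so R = e^0.025 = 1.0253
Risk-neutral probability p = (e^0.025 − 0.7788)/(1.2840 − 0.7788) = 0.2465/0.5052 = 0.4879
Terminal stock prices: S_uu = 214.3, S_ud = 130, S_dd = 78.85
Terminal payoffs (S − K): max(94.33, 0) = 94.33, max(10, 0) = 10, max(-41.15, 0) = 0
Node u (S = 166.9): V_u = e^(−0.025)·[0.4879·94.3338 + 0.5121·10.0000] = 49.8861
Node d (S = 101.2): V_d = e^(−0.025)·[0.4879·10.0000 + 0.5121·0.0000] = 4.7588
Node 0 (S = 130): V_0 = e^(−0.025)·[0.4879·49.8861 + 0.5121·4.7588] = 26.1166

$26.12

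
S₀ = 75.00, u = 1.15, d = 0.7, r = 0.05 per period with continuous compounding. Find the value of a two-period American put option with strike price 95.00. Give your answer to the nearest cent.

20.00

Risk-neutral probability p = (e^0.05 − 0.7)/(1.15 − 0.7) = 0.3513/0.4500 = 0.7806
Terminal stock prices: S_uu = 99.19, S_ud = 60.37, S_dd = 36.75
Terminal payoffs (K − S): max(-4.187, 0) = 0, max(34.63, 0) = 34.63, max(58.25, 0) = 58.25
Node u (S = 86.25): continuation = e^(−0.05)·[0.7806·0.0000 + 0.2194·34.6250] = 7.2261; exercise value = 8.7500 > continuation, so V_u = 8.7500 (exercise)
Node d (S = 52.5): continuation = e^(−0.05)·[0.7806·34.6250 + 0.2194·58.2500] = 37.8668; exercise value = 42.5000 > continuation, so V_d = 42.5000 (exercise)
Node 0 (S = 75): continuation = e^(−0.05)·[0.7806·8.7500 + 0.2194·42.5000] = 15.3668; exercise value = 20.0000 > continuation, so V_0 = 20.0000 (exercise)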